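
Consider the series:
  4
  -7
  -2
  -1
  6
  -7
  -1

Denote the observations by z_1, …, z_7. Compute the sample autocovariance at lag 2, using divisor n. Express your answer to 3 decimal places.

-1.598

Mean z̄ = (4 − 7 − 2 − 1 + 6 − 7 − 1)/7 = -1.1429
Σ_{t=1}^{5}(z_t−z̄)(z_{t+2}−z̄) = -11.1837
γ_2 = -11.1837 / 7 = -1.598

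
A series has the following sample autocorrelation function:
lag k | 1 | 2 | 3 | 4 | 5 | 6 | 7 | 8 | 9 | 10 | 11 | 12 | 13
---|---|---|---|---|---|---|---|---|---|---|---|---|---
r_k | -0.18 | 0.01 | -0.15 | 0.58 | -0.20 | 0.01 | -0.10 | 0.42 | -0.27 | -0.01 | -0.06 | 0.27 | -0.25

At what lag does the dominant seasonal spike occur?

The largest autocorrelation is r_4 = 0.58, with weaker echoes at lags 8 (0.42) and 12 (0.27); the remaining lags stay at or below 0.01.
The dominant spike at lag 4 indicates a seasonal period of 4.

4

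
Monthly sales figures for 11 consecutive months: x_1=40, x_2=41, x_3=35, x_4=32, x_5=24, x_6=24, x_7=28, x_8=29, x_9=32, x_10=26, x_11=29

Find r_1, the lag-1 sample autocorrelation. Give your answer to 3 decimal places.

0.606

Mean x̄ = (40 + 41 + 35 + 32 + 24 + 24 + 28 + 29 + 32 + 26 + 29)/11 = 30.9091
Numerator Σ_{t=1}^{10}(x_t−x̄)(x_{t+1}−x̄) = 205.2645
Denominator Σ(x_t−x̄)² = 338.9091
r_1 = 205.2645 / 338.9091 = 0.606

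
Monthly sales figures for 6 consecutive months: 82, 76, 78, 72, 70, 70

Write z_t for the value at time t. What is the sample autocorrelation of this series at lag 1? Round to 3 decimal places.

Mean z̄ = (82 + 76 + 78 + 72 + 70 + 70)/6 = 74.6667
Deviations from mean: 7.3333, 1.3333, 3.3333, -2.6667, -4.6667, -4.6667
Numerator Σ_{t=1}^{5}(z_t−z̄)(z_{t+1}−z̄) = 39.5556
Denominator Σ(z_t−z̄)² = 117.3333
r_1 = 39.5556 / 117.3333 = 0.337

0.337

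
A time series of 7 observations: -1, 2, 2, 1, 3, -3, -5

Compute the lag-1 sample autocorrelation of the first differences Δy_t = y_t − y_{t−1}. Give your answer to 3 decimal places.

First differences Δy: 3, 0, -1, 2, -6, -2
Mean of differences = -0.6667
Numerator Σ(Δy_t−Δȳ)(Δy_{t+1}−Δȳ) = -5.7778
Denominator Σ(Δy_t−Δȳ)² = 51.3333
r_1(Δy) = -5.7778 / 51.3333 = -0.113

-0.113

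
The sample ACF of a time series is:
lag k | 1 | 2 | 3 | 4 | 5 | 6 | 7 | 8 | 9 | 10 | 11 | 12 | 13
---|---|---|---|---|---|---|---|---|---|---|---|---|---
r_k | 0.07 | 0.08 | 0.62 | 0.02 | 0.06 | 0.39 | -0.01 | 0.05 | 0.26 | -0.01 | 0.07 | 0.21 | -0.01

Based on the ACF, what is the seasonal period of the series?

The largest autocorrelation is r_3 = 0.62, with weaker echoes at lags 6 (0.39), 9 (0.26) and 12 (0.21); the remaining lags stay at or below 0.08.
The dominant spike at lag 3 indicates a seasonal period of 3.

3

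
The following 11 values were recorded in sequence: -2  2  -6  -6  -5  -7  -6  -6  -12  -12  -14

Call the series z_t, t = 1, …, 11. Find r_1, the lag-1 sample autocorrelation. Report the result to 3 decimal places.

Mean z̄ = (-2 + 2 − 6 − 6 − 5 − 7 − 6 − 6 − 12 − 12 − 14)/11 = -6.7273
Numerator Σ_{t=1}^{10}(z_t−z̄)(z_{t+1}−z̄) = 111.5620
Denominator Σ(z_t−z̄)² = 212.1818
r_1 = 111.5620 / 212.1818 = 0.526

0.526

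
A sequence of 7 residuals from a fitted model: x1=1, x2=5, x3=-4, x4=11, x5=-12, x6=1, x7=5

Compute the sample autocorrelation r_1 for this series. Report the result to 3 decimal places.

Mean x̄ = (1 + 5 − 4 + 11 − 12 + 1 + 5)/7 = 1.0000
Deviations from mean: 0.0000, 4.0000, -5.0000, 10.0000, -13.0000, 0.0000, 4.0000
Numerator Σ_{t=1}^{6}(x_t−x̄)(x_{t+1}−x̄) = -200.0000
Denominator Σ(x_t−x̄)² = 326.0000
r_1 = -200.0000 / 326.0000 = -0.613

-0.613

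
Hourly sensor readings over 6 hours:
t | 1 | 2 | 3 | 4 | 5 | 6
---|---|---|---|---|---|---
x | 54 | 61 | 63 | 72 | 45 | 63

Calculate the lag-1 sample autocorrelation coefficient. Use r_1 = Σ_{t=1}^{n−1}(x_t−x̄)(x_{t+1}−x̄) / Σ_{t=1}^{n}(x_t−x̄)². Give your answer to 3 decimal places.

-0.453

Mean x̄ = (54 + 61 + 63 + 72 + 45 + 63)/6 = 59.6667
Deviations from mean: -5.6667, 1.3333, 3.3333, 12.3333, -14.6667, 3.3333
Numerator Σ_{t=1}^{5}(x_t−x̄)(x_{t+1}−x̄) = -191.7778
Denominator Σ(x_t−x̄)² = 423.3333
r_1 = -191.7778 / 423.3333 = -0.453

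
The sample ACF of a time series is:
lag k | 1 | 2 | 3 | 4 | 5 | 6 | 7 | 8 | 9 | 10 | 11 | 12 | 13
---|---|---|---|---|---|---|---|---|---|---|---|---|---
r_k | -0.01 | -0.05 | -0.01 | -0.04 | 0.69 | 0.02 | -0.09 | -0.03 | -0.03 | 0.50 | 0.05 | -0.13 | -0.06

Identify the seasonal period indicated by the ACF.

5

The largest autocorrelation is r_5 = 0.69, with a weaker echo at lag 10 (0.50); the remaining lags stay at or below 0.05.
The dominant spike at lag 5 indicates a seasonal period of 5.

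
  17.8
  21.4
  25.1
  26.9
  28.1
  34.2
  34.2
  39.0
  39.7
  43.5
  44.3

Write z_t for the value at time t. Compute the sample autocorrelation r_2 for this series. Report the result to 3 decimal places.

0.455

Mean z̄ = (17.8 + 21.4 + 25.1 + 26.9 + 28.1 + 34.2 + 34.2 + 39.0 + 39.7 + 43.5 + 44.3)/11 = 32.2000
Numerator Σ_{t=1}^{9}(z_t−z̄)(z_{t+2}−z̄) = 365.9800
Denominator Σ(z_t−z̄)² = 803.9000
r_2 = 365.9800 / 803.9000 = 0.455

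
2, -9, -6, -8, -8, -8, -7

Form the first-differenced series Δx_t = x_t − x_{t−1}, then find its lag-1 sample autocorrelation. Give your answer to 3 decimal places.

-0.327

First differences Δx: -11, 3, -2, 0, 0, 1
Mean of differences = -1.5000
Numerator Σ(Δx_t−Δx̄)(Δx_{t+1}−Δx̄) = -39.7500
Denominator Σ(Δx_t−Δx̄)² = 121.5000
r_1(Δx) = -39.7500 / 121.5000 = -0.327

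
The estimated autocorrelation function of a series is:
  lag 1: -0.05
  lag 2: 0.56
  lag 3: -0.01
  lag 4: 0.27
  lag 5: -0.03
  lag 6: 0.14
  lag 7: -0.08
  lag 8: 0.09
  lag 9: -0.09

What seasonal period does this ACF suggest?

2

The largest autocorrelation is r_2 = 0.56, with a weaker echo at lag 4 (0.27); the remaining lags stay at or below 0.14.
The dominant spike at lag 2 indicates a seasonal period of 2.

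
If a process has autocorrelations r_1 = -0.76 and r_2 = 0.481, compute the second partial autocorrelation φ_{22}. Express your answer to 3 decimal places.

φ_{22} = (r_2 − r_1²) / (1 − r_1²)
r_1² = (-0.76)² = 0.5776
Numerator = 0.481 − 0.5776 = -0.0966; denominator = 1 − 0.5776 = 0.4224
φ_{22} = -0.0966 / 0.4224 = -0.229

-0.229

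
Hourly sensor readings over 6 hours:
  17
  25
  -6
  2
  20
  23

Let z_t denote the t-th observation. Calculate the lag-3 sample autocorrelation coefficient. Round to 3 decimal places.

-0.191

Mean z̄ = (17 + 25 − 6 + 2 + 20 + 23)/6 = 13.5000
Numerator Σ_{t=1}^{3}(z_t−z̄)(z_{t+3}−z̄) = -150.7500
Denominator Σ(z_t−z̄)² = 789.5000
r_3 = -150.7500 / 789.5000 = -0.191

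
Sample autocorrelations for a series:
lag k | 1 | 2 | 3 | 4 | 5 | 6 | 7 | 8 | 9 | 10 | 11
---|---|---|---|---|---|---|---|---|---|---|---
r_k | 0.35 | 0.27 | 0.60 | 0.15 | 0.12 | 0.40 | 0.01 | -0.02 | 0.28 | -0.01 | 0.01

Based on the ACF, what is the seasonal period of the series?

3

The largest autocorrelation is r_3 = 0.60, with a weaker echo at lag 6 (0.40); the remaining lags stay at or below 0.35. The elevated value at lag 1 (0.35), dropping to 0.27 at lag 2, reflects decaying short-term dependence rather than seasonality.
The dominant spike at lag 3 indicates a seasonal period of 3.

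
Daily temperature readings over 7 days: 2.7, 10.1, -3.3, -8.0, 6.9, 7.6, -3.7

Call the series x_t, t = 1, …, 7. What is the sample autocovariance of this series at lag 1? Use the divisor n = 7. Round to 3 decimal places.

-5.285

Mean x̄ = (2.7 + 10.1 − 3.3 − 8.0 + 6.9 + 7.6 − 3.7)/7 = 1.7571
Deviations: 0.9429, 8.3429, -5.0571, -9.7571, 5.1429, 5.8429, -5.4571
Σ_{t=1}^{6}(x_t−x̄)(x_{t+1}−x̄) = -36.9976
γ_1 = -36.9976 / 7 = -5.285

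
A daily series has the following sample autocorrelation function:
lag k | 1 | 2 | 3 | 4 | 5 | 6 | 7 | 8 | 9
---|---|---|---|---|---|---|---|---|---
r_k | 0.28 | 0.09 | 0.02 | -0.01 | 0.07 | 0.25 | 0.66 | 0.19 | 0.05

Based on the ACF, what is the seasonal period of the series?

The largest autocorrelation is r_7 = 0.66; the remaining lags stay at or below 0.28. The elevated value at lag 1 (0.28), dropping to 0.09 at lag 2, reflects decaying short-term dependence rather than seasonality.
The dominant spike at lag 7 indicates a seasonal period of 7.

7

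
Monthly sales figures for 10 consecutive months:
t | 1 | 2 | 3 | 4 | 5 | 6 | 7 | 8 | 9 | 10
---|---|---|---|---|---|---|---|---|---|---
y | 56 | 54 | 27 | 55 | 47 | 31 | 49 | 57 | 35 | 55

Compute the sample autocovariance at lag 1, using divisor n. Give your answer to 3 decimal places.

-47.356

Mean ȳ = (56 + 54 + 27 + 55 + 47 + 31 + 49 + 57 + 35 + 55)/10 = 46.6000
Σ_{t=1}^{9}(y_t−ȳ)(y_{t+1}−ȳ) = -473.5600
γ_1 = -473.5600 / 10 = -47.356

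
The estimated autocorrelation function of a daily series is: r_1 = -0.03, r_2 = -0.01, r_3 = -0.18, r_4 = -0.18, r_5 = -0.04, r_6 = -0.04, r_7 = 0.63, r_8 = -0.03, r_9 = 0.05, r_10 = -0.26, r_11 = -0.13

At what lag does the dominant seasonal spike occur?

7

The largest autocorrelation is r_7 = 0.63; the remaining lags stay at or below 0.05.
The dominant spike at lag 7 indicates a seasonal period of 7.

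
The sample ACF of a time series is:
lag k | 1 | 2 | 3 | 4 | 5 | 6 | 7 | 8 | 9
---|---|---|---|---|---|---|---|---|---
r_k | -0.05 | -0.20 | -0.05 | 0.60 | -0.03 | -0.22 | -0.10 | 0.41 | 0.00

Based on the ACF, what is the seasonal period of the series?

The largest autocorrelation is r_4 = 0.60, with a weaker echo at lag 8 (0.41); the remaining lags stay at or below 0.00.
The dominant spike at lag 4 indicates a seasonal period of 4.

4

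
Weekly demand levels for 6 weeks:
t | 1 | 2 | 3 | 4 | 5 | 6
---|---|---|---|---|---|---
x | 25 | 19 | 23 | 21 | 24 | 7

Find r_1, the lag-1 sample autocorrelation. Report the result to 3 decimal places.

-0.235

Mean x̄ = (25 + 19 + 23 + 21 + 24 + 7)/6 = 19.8333
Deviations from mean: 5.1667, -0.8333, 3.1667, 1.1667, 4.1667, -12.8333
Numerator Σ_{t=1}^{5}(x_t−x̄)(x_{t+1}−x̄) = -51.8611
Denominator Σ(x_t−x̄)² = 220.8333
r_1 = -51.8611 / 220.8333 = -0.235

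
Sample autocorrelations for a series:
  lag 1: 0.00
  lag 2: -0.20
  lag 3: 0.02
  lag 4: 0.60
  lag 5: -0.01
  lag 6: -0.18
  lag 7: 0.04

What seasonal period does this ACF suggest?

4

The largest autocorrelation is r_4 = 0.60; the remaining lags stay at or below 0.04.
The dominant spike at lag 4 indicates a seasonal period of 4.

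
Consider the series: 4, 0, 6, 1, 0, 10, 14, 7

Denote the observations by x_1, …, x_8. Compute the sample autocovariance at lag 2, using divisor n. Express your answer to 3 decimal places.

-5.047

Mean x̄ = (4 + 0 + 6 + 1 + 0 + 10 + 14 + 7)/8 = 5.2500
Deviations: -1.2500, -5.2500, 0.7500, -4.2500, -5.2500, 4.7500, 8.7500, 1.7500
Σ_{t=1}^{6}(x_t−x̄)(x_{t+2}−x̄) = -40.3750
γ_2 = -40.3750 / 8 = -5.047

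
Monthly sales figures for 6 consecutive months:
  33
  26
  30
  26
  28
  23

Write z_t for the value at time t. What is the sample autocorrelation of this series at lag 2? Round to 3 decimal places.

Mean z̄ = (33 + 26 + 30 + 26 + 28 + 23)/6 = 27.6667
Σ(z_t−z̄)(z_{t+2}−z̄) = (12.4444) + (2.7778) + (0.7778) + (7.7778) = 23.7778
Denominator Σ(z_t−z̄)² = 61.3333
r_2 = 23.7778 / 61.3333 = 0.388

0.388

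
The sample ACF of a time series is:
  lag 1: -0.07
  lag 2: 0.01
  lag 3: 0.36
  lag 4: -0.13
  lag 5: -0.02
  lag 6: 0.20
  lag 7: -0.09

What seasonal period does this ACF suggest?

The largest autocorrelation is r_3 = 0.36, with a weaker echo at lag 6 (0.20); the remaining lags stay at or below 0.01.
The dominant spike at lag 3 indicates a seasonal period of 3.

3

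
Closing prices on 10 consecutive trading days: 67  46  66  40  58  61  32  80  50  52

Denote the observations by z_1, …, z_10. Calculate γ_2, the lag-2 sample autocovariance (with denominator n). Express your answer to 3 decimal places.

Mean z̄ = (67 + 46 + 66 + 40 + 58 + 61 + 32 + 80 + 50 + 52)/10 = 55.2000
Σ_{t=1}^{8}(z_t−z̄)(z_{t+2}−z̄) = 329.5200
γ_2 = 329.5200 / 10 = 32.952

32.952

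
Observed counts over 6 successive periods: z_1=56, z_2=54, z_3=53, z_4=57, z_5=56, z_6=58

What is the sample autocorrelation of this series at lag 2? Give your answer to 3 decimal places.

-0.051

Mean z̄ = (56 + 54 + 53 + 57 + 56 + 58)/6 = 55.6667
Σ(z_t−z̄)(z_{t+2}−z̄) = (-0.8889) + (-2.2222) + (-0.8889) + (3.1111) = -0.8889
Denominator Σ(z_t−z̄)² = 17.3333
r_2 = -0.8889 / 17.3333 = -0.051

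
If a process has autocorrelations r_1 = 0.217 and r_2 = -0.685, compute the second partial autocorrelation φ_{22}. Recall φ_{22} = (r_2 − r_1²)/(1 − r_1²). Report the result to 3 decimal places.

φ_{22} = (r_2 − r_1²) / (1 − r_1²)
r_1² = (0.217)² = 0.047089
Numerator = -0.685 − 0.0471 = -0.7321; denominator = 1 − 0.0471 = 0.9529
φ_{22} = -0.7321 / 0.9529 = -0.768

-0.768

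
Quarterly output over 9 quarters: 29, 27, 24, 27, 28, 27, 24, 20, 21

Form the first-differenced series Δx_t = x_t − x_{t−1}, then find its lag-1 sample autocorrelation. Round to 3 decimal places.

First differences Δx: -2, -3, 3, 1, -1, -3, -4, 1
Mean of differences = -1.0000
Numerator Σ(Δx_t−Δx̄)(Δx_{t+1}−Δx̄) = 2.0000
Denominator Σ(Δx_t−Δx̄)² = 42.0000
r_1(Δx) = 2.0000 / 42.0000 = 0.048

0.048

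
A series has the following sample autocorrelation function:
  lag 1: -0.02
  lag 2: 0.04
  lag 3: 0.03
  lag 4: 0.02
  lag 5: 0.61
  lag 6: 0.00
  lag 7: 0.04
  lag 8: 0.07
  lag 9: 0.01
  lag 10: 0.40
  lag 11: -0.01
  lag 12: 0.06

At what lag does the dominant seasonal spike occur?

The largest autocorrelation is r_5 = 0.61, with a weaker echo at lag 10 (0.40); the remaining lags stay at or below 0.07.
The dominant spike at lag 5 indicates a seasonal period of 5.

5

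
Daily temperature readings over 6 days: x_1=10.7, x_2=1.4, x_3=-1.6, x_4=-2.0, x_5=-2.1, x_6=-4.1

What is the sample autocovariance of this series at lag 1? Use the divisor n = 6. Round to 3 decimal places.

Mean x̄ = (10.7 + 1.4 − 1.6 − 2.0 − 2.1 − 4.1)/6 = 0.3833
Deviations: 10.3167, 1.0167, -1.9833, -2.3833, -2.4833, -4.4833
Σ_{t=1}^{5}(x_t−x̄)(x_{t+1}−x̄) = 30.2514
γ_1 = 30.2514 / 6 = 5.042

5.042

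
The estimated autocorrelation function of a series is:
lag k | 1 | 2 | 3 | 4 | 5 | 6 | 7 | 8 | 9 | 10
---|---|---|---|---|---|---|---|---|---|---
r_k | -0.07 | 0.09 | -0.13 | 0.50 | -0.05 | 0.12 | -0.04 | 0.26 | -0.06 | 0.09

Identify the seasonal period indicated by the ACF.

4

The largest autocorrelation is r_4 = 0.50, with a weaker echo at lag 8 (0.26); the remaining lags stay at or below 0.12.
The dominant spike at lag 4 indicates a seasonal period of 4.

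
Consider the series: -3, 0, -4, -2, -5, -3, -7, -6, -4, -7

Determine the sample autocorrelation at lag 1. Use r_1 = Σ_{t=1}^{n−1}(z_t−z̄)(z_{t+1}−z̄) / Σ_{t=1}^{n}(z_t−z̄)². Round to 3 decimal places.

0.091

Mean z̄ = (-3 + 0 − 4 − 2 − 5 − 3 − 7 − 6 − 4 − 7)/10 = -4.1000
Numerator Σ_{t=1}^{9}(z_t−z̄)(z_{t+1}−z̄) = 4.0900
Denominator Σ(z_t−z̄)² = 44.9000
r_1 = 4.0900 / 44.9000 = 0.091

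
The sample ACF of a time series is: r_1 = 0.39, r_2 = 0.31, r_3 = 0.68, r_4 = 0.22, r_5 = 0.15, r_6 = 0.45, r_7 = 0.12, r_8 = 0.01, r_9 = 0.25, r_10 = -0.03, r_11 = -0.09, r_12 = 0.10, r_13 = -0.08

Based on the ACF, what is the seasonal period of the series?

The largest autocorrelation is r_3 = 0.68, with a weaker echo at lag 6 (0.45); the remaining lags stay at or below 0.39. The elevated value at lag 1 (0.39), dropping to 0.31 at lag 2, reflects decaying short-term dependence rather than seasonality.
The dominant spike at lag 3 indicates a seasonal period of 3.

3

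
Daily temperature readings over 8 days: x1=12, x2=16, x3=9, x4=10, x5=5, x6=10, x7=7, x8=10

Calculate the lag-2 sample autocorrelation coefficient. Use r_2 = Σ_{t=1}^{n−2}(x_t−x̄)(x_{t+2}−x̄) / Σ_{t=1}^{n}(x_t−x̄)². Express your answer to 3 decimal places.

Mean x̄ = (12 + 16 + 9 + 10 + 5 + 10 + 7 + 10)/8 = 9.8750
Numerator Σ_{t=1}^{6}(x_t−x̄)(x_{t+2}−x̄) = 17.2188
Denominator Σ(x_t−x̄)² = 74.8750
r_2 = 17.2188 / 74.8750 = 0.230

0.230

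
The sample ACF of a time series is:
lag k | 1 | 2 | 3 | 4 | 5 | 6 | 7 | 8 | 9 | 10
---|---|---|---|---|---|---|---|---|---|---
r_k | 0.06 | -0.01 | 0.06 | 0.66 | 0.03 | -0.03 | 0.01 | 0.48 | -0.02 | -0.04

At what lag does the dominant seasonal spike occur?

4

The largest autocorrelation is r_4 = 0.66, with a weaker echo at lag 8 (0.48); the remaining lags stay at or below 0.06.
The dominant spike at lag 4 indicates a seasonal period of 4.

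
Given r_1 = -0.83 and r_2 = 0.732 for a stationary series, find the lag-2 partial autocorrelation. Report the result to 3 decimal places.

0.139

φ_{22} = (r_2 − r_1²) / (1 − r_1²)
r_1² = (-0.83)² = 0.6889
Numerator = 0.732 − 0.6889 = 0.0431; denominator = 1 − 0.6889 = 0.3111
φ_{22} = 0.0431 / 0.3111 = 0.139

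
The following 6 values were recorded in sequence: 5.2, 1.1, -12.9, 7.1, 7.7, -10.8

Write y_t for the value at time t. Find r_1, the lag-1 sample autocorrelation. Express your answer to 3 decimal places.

Mean ȳ = (5.2 + 1.1 − 12.9 + 7.1 + 7.7 − 10.8)/6 = -0.4333
Deviations from mean: 5.6333, 1.5333, -12.4667, 7.5333, 8.1333, -10.3667
Σ(y_t−ȳ)(y_{t+1}−ȳ) = (8.6378) + (-19.1156) + (-93.9156) + (61.2711) + (-84.3156) = -127.4378
Denominator Σ(y_t−ȳ)² = 419.8733
r_1 = -127.4378 / 419.8733 = -0.304

-0.304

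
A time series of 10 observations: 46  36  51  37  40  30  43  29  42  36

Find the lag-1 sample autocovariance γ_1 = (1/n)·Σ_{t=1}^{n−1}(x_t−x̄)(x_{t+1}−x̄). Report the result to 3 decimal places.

-20.700

Mean x̄ = (46 + 36 + 51 + 37 + 40 + 30 + 43 + 29 + 42 + 36)/10 = 39.0000
Σ_{t=1}^{9}(x_t−x̄)(x_{t+1}−x̄) = -207.0000
γ_1 = -207.0000 / 10 = -20.700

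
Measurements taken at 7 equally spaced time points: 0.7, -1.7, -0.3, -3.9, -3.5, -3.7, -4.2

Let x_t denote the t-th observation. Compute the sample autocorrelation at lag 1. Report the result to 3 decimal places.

0.259

Mean x̄ = (0.7 − 1.7 − 0.3 − 3.9 − 3.5 − 3.7 − 4.2)/7 = -2.3714
Numerator Σ_{t=1}^{6}(x_t−x̄)(x_{t+1}−x̄) = 5.9406
Denominator Σ(x_t−x̄)² = 22.8943
r_1 = 5.9406 / 22.8943 = 0.259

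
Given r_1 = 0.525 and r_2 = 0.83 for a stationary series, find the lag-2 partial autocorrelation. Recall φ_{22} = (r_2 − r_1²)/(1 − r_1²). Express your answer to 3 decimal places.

φ_{22} = (r_2 − r_1²) / (1 − r_1²)
r_1² = (0.525)² = 0.275625
Numerator = 0.83 − 0.2756 = 0.5544; denominator = 1 − 0.2756 = 0.7244
φ_{22} = 0.5544 / 0.7244 = 0.765

0.765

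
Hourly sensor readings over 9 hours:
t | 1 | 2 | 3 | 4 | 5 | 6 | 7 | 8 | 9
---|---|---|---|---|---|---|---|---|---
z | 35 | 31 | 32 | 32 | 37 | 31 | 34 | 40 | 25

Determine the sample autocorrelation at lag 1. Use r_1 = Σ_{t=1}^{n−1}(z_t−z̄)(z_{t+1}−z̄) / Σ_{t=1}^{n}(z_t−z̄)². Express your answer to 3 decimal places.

-0.444

Mean z̄ = (35 + 31 + 32 + 32 + 37 + 31 + 34 + 40 + 25)/9 = 33.0000
Numerator Σ_{t=1}^{8}(z_t−z̄)(z_{t+1}−z̄) = -64.0000
Denominator Σ(z_t−z̄)² = 144.0000
r_1 = -64.0000 / 144.0000 = -0.444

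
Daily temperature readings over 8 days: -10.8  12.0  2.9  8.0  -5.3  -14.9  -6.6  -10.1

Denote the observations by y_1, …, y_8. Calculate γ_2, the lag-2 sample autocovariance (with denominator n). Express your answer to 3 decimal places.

8.441

Mean ȳ = (-10.8 + 12.0 + 2.9 + 8.0 − 5.3 − 14.9 − 6.6 − 10.1)/8 = -3.1000
Deviations: -7.7000, 15.1000, 6.0000, 11.1000, -2.2000, -11.8000, -3.5000, -7.0000
Σ_{t=1}^{6}(y_t−ȳ)(y_{t+2}−ȳ) = 67.5300
γ_2 = 67.5300 / 8 = 8.441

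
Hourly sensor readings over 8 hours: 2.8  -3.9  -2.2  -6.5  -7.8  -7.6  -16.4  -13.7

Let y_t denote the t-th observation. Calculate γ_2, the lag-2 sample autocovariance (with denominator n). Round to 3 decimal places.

6.954

Mean ȳ = (2.8 − 3.9 − 2.2 − 6.5 − 7.8 − 7.6 − 16.4 − 13.7)/8 = -6.9125
Σ_{t=1}^{6}(y_t−ȳ)(y_{t+2}−ȳ) = 55.6334
γ_2 = 55.6334 / 8 = 6.954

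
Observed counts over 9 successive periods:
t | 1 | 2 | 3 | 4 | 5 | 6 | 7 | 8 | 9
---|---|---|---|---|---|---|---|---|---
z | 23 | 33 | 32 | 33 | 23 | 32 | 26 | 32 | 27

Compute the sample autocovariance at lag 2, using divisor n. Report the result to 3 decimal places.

2.778

Mean z̄ = (23 + 33 + 32 + 33 + 23 + 32 + 26 + 32 + 27)/9 = 29.0000
Σ_{t=1}^{7}(z_t−z̄)(z_{t+2}−z̄) = 25.0000
γ_2 = 25.0000 / 9 = 2.778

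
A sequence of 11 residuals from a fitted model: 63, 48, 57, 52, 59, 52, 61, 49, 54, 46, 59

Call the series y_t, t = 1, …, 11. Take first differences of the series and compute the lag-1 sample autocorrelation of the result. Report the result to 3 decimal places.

-0.703

First differences Δy: -15, 9, -5, 7, -7, 9, -12, 5, -8, 13
Mean of differences = -0.4000
Numerator Σ(Δy_t−Δȳ)(Δy_{t+1}−Δȳ) = -639.9600
Denominator Σ(Δy_t−Δȳ)² = 910.4000
r_1(Δy) = -639.9600 / 910.4000 = -0.703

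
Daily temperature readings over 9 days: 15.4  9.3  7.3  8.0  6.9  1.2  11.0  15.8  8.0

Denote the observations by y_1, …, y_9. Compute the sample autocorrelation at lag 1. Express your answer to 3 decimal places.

0.084

Mean ȳ = (15.4 + 9.3 + 7.3 + 8.0 + 6.9 + 1.2 + 11.0 + 15.8 + 8.0)/9 = 9.2111
Numerator Σ_{t=1}^{8}(y_t−ȳ)(y_{t+1}−ȳ) = 13.4843
Denominator Σ(y_t−ȳ)² = 161.0289
r_1 = 13.4843 / 161.0289 = 0.084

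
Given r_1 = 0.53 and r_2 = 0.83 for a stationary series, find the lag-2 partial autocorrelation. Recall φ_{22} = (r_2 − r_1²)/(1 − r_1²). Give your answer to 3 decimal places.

φ_{22} = (r_2 − r_1²) / (1 − r_1²)
r_1² = (0.53)² = 0.2809
Numerator = 0.83 − 0.2809 = 0.5491; denominator = 1 − 0.2809 = 0.7191
φ_{22} = 0.5491 / 0.7191 = 0.764

0.764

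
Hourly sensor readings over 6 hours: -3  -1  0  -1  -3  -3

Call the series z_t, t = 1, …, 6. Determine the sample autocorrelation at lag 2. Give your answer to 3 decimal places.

-0.516

Mean z̄ = (-3 − 1 + 0 − 1 − 3 − 3)/6 = -1.8333
Deviations from mean: -1.1667, 0.8333, 1.8333, 0.8333, -1.1667, -1.1667
Σ(z_t−z̄)(z_{t+2}−z̄) = (-2.1389) + (0.6944) + (-2.1389) + (-0.9722) = -4.5556
Denominator Σ(z_t−z̄)² = 8.8333
r_2 = -4.5556 / 8.8333 = -0.516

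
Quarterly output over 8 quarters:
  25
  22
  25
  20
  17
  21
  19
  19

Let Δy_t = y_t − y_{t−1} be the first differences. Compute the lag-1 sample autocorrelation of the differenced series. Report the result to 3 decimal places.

-0.483

First differences Δy: -3, 3, -5, -3, 4, -2, 0
Mean of differences = -0.8571
Numerator Σ(Δy_t−Δȳ)(Δy_{t+1}−Δȳ) = -32.3061
Denominator Σ(Δy_t−Δȳ)² = 66.8571
r_1(Δy) = -32.3061 / 66.8571 = -0.483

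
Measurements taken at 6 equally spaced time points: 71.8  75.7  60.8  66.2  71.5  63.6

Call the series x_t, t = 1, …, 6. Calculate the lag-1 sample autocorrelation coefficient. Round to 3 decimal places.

-0.222

Mean x̄ = (71.8 + 75.7 + 60.8 + 66.2 + 71.5 + 63.6)/6 = 68.2667
Numerator Σ_{t=1}^{5}(x_t−x̄)(x_{t+1}−x̄) = -35.5778
Denominator Σ(x_t−x̄)² = 159.9933
r_1 = -35.5778 / 159.9933 = -0.222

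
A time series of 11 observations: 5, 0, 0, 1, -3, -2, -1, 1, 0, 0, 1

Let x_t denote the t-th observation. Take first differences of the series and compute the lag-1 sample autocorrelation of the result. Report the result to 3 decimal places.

First differences Δx: -5, 0, 1, -4, 1, 1, 2, -1, 0, 1
Mean of differences = -0.4000
Numerator Σ(Δx_t−Δx̄)(Δx_{t+1}−Δx̄) = -7.1600
Denominator Σ(Δx_t−Δx̄)² = 48.4000
r_1(Δx) = -7.1600 / 48.4000 = -0.148

-0.148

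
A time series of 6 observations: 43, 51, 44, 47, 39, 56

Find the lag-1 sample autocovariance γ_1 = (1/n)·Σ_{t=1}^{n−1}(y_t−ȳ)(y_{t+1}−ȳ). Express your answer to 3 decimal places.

Mean ȳ = (43 + 51 + 44 + 47 + 39 + 56)/6 = 46.6667
Deviations: -3.6667, 4.3333, -2.6667, 0.3333, -7.6667, 9.3333
Σ_{t=1}^{5}(y_t−ȳ)(y_{t+1}−ȳ) = -102.4444
γ_1 = -102.4444 / 6 = -17.074

-17.074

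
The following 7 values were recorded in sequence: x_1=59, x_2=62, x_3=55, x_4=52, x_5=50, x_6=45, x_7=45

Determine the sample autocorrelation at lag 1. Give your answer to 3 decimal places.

0.622

Mean x̄ = (59 + 62 + 55 + 52 + 50 + 45 + 45)/7 = 52.5714
Deviations from mean: 6.4286, 9.4286, 2.4286, -0.5714, -2.5714, -7.5714, -7.5714
Σ(x_t−x̄)(x_{t+1}−x̄) = (60.6122) + (22.8980) + (-1.3878) + (1.4694) + (19.4694) + (57.3265) = 160.3878
Denominator Σ(x_t−x̄)² = 257.7143
r_1 = 160.3878 / 257.7143 = 0.622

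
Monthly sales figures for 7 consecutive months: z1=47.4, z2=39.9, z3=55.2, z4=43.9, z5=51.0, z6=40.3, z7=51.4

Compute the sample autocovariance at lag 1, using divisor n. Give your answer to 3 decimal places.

-22.156

Mean z̄ = (47.4 + 39.9 + 55.2 + 43.9 + 51.0 + 40.3 + 51.4)/7 = 47.0143
Σ_{t=1}^{6}(z_t−z̄)(z_{t+1}−z̄) = -155.0931
γ_1 = -155.0931 / 7 = -22.156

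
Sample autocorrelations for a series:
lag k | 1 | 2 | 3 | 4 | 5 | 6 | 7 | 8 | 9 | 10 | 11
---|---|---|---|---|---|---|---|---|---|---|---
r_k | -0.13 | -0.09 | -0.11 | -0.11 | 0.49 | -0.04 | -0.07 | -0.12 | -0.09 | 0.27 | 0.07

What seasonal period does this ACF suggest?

The largest autocorrelation is r_5 = 0.49, with a weaker echo at lag 10 (0.27); the remaining lags stay at or below 0.07.
The dominant spike at lag 5 indicates a seasonal period of 5.

5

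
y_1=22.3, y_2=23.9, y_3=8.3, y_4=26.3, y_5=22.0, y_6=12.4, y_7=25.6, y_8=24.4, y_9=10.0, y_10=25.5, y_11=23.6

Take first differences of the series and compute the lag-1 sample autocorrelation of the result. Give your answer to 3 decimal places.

First differences Δy: 1.6, -15.6, 18.0, -4.3, -9.6, 13.2, -1.2, -14.4, 15.5, -1.9
Mean of differences = 0.1300
Numerator Σ(Δy_t−Δȳ)(Δy_{t+1}−Δȳ) = -720.0349
Denominator Σ(Δy_t−Δȳ)² = 1307.3010
r_1(Δy) = -720.0349 / 1307.3010 = -0.551

-0.551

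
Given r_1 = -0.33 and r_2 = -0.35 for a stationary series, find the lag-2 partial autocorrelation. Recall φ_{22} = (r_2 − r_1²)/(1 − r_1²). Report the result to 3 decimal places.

φ_{22} = (r_2 − r_1²) / (1 − r_1²)
r_1² = (-0.33)² = 0.1089
Numerator = -0.35 − 0.1089 = -0.4589; denominator = 1 − 0.1089 = 0.8911
φ_{22} = -0.4589 / 0.8911 = -0.515

-0.515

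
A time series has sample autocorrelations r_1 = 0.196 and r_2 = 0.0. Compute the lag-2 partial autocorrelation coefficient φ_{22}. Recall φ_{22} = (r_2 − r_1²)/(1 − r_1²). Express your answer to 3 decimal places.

φ_{22} = (r_2 − r_1²) / (1 − r_1²)
r_1² = (0.196)² = 0.038416
Numerator = 0.0 − 0.0384 = -0.0384; denominator = 1 − 0.0384 = 0.9616
φ_{22} = -0.0384 / 0.9616 = -0.040

-0.040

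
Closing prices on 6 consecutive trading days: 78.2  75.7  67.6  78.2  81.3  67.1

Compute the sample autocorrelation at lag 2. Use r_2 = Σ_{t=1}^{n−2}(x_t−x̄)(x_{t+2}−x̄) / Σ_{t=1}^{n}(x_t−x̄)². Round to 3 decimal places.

-0.535

Mean x̄ = (78.2 + 75.7 + 67.6 + 78.2 + 81.3 + 67.1)/6 = 74.6833
Numerator Σ_{t=1}^{4}(x_t−x̄)(x_{t+2}−x̄) = -94.8706
Denominator Σ(x_t−x̄)² = 177.2283
r_2 = -94.8706 / 177.2283 = -0.535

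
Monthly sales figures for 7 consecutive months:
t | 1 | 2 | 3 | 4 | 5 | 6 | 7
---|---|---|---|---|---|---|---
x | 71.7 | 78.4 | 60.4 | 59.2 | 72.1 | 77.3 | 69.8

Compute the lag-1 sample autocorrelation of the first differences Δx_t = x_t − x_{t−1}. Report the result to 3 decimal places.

First differences Δx: 6.7, -18.0, -1.2, 12.9, 5.2, -7.5
Mean of differences = -0.3167
Numerator Σ(Δx_t−Δx̄)(Δx_{t+1}−Δx̄) = -86.8486
Denominator Σ(Δx_t−Δx̄)² = 619.4283
r_1(Δx) = -86.8486 / 619.4283 = -0.140

-0.140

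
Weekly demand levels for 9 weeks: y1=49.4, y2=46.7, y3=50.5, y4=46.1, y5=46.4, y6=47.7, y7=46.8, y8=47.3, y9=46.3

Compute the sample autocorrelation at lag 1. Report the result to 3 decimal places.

Mean ȳ = (49.4 + 46.7 + 50.5 + 46.1 + 46.4 + 47.7 + 46.8 + 47.3 + 46.3)/9 = 47.4667
Numerator Σ_{t=1}^{8}(y_t−ȳ)(y_{t+1}−ȳ) = -6.5944
Denominator Σ(y_t−ȳ)² = 18.4200
r_1 = -6.5944 / 18.4200 = -0.358

-0.358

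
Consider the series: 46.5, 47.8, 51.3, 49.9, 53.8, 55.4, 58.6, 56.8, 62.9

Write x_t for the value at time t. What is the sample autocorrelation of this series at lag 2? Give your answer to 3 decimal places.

0.368

Mean x̄ = (46.5 + 47.8 + 51.3 + 49.9 + 53.8 + 55.4 + 58.6 + 56.8 + 62.9)/9 = 53.6667
Numerator Σ_{t=1}^{7}(x_t−x̄)(x_{t+2}−x̄) = 83.8544
Denominator Σ(x_t−x̄)² = 228.0000
r_2 = 83.8544 / 228.0000 = 0.368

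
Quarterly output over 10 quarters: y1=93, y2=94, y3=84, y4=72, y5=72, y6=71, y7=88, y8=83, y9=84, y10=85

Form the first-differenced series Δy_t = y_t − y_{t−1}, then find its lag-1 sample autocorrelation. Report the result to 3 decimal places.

First differences Δy: 1, -10, -12, 0, -1, 17, -5, 1, 1
Mean of differences = -0.8889
Numerator Σ(Δy_t−Δȳ)(Δy_{t+1}−Δȳ) = -5.6790
Denominator Σ(Δy_t−Δȳ)² = 554.8889
r_1(Δy) = -5.6790 / 554.8889 = -0.010

-0.010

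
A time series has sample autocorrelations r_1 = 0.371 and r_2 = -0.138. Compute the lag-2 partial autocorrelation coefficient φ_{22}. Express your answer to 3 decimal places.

-0.320

φ_{22} = (r_2 − r_1²) / (1 − r_1²)
r_1² = (0.371)² = 0.137641
Numerator = -0.138 − 0.1376 = -0.2756; denominator = 1 − 0.1376 = 0.8624
φ_{22} = -0.2756 / 0.8624 = -0.320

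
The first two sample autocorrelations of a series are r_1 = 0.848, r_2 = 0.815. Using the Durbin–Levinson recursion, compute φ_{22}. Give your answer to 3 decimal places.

φ_{22} = (r_2 − r_1²) / (1 − r_1²)
r_1² = (0.848)² = 0.719104
Numerator = 0.815 − 0.7191 = 0.0959; denominator = 1 − 0.7191 = 0.2809
φ_{22} = 0.0959 / 0.2809 = 0.341

0.341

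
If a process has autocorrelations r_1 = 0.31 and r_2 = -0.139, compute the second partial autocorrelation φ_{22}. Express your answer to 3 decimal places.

-0.260

φ_{22} = (r_2 − r_1²) / (1 − r_1²)
r_1² = (0.31)² = 0.0961
Numerator = -0.139 − 0.0961 = -0.2351; denominator = 1 − 0.0961 = 0.9039
φ_{22} = -0.2351 / 0.9039 = -0.260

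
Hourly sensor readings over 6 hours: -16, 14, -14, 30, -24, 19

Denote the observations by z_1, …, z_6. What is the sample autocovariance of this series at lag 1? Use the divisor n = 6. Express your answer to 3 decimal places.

Mean z̄ = (-16 + 14 − 14 + 30 − 24 + 19)/6 = 1.5000
Deviations: -17.5000, 12.5000, -15.5000, 28.5000, -25.5000, 17.5000
Σ_{t=1}^{5}(z_t−z̄)(z_{t+1}−z̄) = -2027.2500
γ_1 = -2027.2500 / 6 = -337.875

-337.875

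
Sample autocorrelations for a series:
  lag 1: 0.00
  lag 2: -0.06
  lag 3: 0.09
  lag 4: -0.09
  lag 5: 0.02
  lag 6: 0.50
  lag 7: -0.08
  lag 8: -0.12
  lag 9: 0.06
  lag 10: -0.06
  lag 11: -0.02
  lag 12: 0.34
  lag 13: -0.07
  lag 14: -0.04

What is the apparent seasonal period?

The largest autocorrelation is r_6 = 0.50, with a weaker echo at lag 12 (0.34); the remaining lags stay at or below 0.09.
The dominant spike at lag 6 indicates a seasonal period of 6.

6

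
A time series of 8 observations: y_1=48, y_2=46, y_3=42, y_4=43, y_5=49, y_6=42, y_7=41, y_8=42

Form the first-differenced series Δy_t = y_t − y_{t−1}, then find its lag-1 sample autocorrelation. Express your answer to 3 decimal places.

-0.302

First differences Δy: -2, -4, 1, 6, -7, -1, 1
Mean of differences = -0.8571
Numerator Σ(Δy_t−Δȳ)(Δy_{t+1}−Δȳ) = -31.0204
Denominator Σ(Δy_t−Δȳ)² = 102.8571
r_1(Δy) = -31.0204 / 102.8571 = -0.302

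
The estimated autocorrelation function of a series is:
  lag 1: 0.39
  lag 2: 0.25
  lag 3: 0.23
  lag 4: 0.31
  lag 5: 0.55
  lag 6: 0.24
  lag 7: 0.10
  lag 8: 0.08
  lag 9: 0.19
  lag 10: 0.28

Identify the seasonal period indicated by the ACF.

The largest autocorrelation is r_5 = 0.55; the remaining lags stay at or below 0.39. The elevated value at lag 1 (0.39), dropping to 0.25 at lag 2, reflects decaying short-term dependence rather than seasonality.
The dominant spike at lag 5 indicates a seasonal period of 5.

5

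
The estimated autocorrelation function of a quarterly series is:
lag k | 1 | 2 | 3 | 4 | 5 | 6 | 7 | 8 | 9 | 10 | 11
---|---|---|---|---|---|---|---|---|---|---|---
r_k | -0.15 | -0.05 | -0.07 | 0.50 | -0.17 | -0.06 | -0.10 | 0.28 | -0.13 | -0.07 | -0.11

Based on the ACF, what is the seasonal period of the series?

The largest autocorrelation is r_4 = 0.50, with a weaker echo at lag 8 (0.28); the remaining lags stay at or below -0.05.
The dominant spike at lag 4 indicates a seasonal period of 4.

4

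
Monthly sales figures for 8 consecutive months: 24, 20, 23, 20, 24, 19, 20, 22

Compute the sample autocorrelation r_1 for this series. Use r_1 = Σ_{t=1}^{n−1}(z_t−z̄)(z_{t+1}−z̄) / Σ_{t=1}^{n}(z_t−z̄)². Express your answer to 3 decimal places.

Mean z̄ = (24 + 20 + 23 + 20 + 24 + 19 + 20 + 22)/8 = 21.5000
Deviations from mean: 2.5000, -1.5000, 1.5000, -1.5000, 2.5000, -2.5000, -1.5000, 0.5000
Σ(z_t−z̄)(z_{t+1}−z̄) = (-3.7500) + (-2.2500) + (-2.2500) + (-3.7500) + (-6.2500) + (3.7500) + (-0.7500) = -15.2500
Denominator Σ(z_t−z̄)² = 28.0000
r_1 = -15.2500 / 28.0000 = -0.545

-0.545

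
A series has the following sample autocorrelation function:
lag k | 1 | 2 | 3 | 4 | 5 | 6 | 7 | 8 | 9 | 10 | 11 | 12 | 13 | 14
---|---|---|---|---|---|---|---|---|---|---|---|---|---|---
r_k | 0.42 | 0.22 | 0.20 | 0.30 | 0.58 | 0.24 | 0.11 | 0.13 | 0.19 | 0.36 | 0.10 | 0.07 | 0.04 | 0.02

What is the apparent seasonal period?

5

The largest autocorrelation is r_5 = 0.58; the remaining lags stay at or below 0.42. The elevated value at lag 1 (0.42), dropping to 0.22 at lag 2, reflects decaying short-term dependence rather than seasonality.
The dominant spike at lag 5 indicates a seasonal period of 5.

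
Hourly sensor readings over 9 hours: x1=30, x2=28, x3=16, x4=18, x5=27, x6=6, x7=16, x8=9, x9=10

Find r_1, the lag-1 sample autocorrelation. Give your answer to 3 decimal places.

Mean x̄ = (30 + 28 + 16 + 18 + 27 + 6 + 16 + 9 + 10)/9 = 17.7778
Numerator Σ_{t=1}^{8}(x_t−x̄)(x_{t+1}−x̄) = 104.6173
Denominator Σ(x_t−x̄)² = 621.5556
r_1 = 104.6173 / 621.5556 = 0.168

0.168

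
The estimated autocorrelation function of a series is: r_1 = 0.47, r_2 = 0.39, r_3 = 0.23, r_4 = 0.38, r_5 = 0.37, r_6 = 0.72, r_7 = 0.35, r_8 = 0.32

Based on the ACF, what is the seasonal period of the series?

6

The largest autocorrelation is r_6 = 0.72; the remaining lags stay at or below 0.47. The elevated value at lag 1 (0.47), dropping to 0.39 at lag 2, reflects decaying short-term dependence rather than seasonality.
The dominant spike at lag 6 indicates a seasonal period of 6.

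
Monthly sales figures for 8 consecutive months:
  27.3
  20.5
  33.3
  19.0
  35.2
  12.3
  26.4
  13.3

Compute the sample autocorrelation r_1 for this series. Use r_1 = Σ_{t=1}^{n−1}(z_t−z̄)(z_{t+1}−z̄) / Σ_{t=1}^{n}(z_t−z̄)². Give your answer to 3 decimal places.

-0.642

Mean z̄ = (27.3 + 20.5 + 33.3 + 19.0 + 35.2 + 12.3 + 26.4 + 13.3)/8 = 23.4125
Deviations from mean: 3.8875, -2.9125, 9.8875, -4.4125, 11.7875, -11.1125, 2.9875, -10.1125
Σ(z_t−z̄)(z_{t+1}−z̄) = (-11.3223) + (-28.7973) + (-43.6286) + (-52.0123) + (-130.9886) + (-33.1986) + (-30.2111) = -330.1589
Denominator Σ(z_t−z̄)² = 514.4488
r_1 = -330.1589 / 514.4488 = -0.642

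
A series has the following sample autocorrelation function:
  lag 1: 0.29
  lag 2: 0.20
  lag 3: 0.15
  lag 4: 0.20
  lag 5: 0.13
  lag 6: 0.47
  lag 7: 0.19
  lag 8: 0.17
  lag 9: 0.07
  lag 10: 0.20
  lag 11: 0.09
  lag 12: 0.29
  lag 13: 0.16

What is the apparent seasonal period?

6

The largest autocorrelation is r_6 = 0.47; the remaining lags stay at or below 0.29. The elevated value at lag 1 (0.29), dropping to 0.20 at lag 2, reflects decaying short-term dependence rather than seasonality.
The dominant spike at lag 6 indicates a seasonal period of 6.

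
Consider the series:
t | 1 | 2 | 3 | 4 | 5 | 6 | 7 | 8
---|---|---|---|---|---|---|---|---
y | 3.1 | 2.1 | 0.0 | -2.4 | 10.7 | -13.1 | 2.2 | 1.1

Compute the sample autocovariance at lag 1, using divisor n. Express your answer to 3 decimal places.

Mean ȳ = (3.1 + 2.1 + 0.0 − 2.4 + 10.7 − 13.1 + 2.2 + 1.1)/8 = 0.4625
Deviations: 2.6375, 1.6375, -0.4625, -2.8625, 10.2375, -13.5625, 1.7375, 0.6375
Σ_{t=1}^{7}(y_t−ȳ)(y_{t+1}−ȳ) = -185.7227
γ_1 = -185.7227 / 8 = -23.215

-23.215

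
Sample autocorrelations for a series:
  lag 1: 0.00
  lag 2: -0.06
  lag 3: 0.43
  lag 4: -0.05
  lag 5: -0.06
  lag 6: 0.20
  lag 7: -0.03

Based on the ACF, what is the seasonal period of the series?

3

The largest autocorrelation is r_3 = 0.43, with a weaker echo at lag 6 (0.20); the remaining lags stay at or below 0.00.
The dominant spike at lag 3 indicates a seasonal period of 3.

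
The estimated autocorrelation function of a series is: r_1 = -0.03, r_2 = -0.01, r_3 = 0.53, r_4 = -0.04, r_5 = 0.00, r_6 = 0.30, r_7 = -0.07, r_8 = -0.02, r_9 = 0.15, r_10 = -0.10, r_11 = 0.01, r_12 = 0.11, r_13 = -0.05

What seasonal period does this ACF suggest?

3

The largest autocorrelation is r_3 = 0.53, with weaker echoes at lags 6 (0.30) and 9 (0.15); the remaining lags stay at or below 0.11.
The dominant spike at lag 3 indicates a seasonal period of 3.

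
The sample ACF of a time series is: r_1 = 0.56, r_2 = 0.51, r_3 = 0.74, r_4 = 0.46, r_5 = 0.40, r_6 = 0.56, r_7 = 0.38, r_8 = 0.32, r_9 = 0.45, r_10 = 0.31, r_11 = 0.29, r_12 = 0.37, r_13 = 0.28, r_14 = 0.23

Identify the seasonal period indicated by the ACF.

The largest autocorrelation is r_3 = 0.74; the remaining lags stay at or below 0.56. The elevated value at lag 1 (0.56), dropping to 0.51 at lag 2, reflects decaying short-term dependence rather than seasonality.
The dominant spike at lag 3 indicates a seasonal period of 3.

3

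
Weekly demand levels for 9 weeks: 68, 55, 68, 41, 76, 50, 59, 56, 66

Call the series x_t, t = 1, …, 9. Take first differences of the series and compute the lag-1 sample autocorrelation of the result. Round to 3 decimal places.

First differences Δx: -13, 13, -27, 35, -26, 9, -3, 10
Mean of differences = -0.2500
Numerator Σ(Δx_t−Δx̄)(Δx_{t+1}−Δx̄) = -2665.8125
Denominator Σ(Δx_t−Δx̄)² = 3157.5000
r_1(Δx) = -2665.8125 / 3157.5000 = -0.844

-0.844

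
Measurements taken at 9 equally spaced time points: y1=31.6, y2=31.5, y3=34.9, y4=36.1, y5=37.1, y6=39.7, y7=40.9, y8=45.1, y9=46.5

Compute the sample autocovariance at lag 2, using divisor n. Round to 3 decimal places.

Mean ȳ = (31.6 + 31.5 + 34.9 + 36.1 + 37.1 + 39.7 + 40.9 + 45.1 + 46.5)/9 = 38.1556
Σ_{t=1}^{7}(y_t−ȳ)(y_{t+2}−ȳ) = 66.0138
γ_2 = 66.0138 / 9 = 7.335

7.335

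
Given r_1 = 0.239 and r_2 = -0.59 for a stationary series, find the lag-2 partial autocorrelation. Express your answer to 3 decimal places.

-0.686

φ_{22} = (r_2 − r_1²) / (1 − r_1²)
r_1² = (0.239)² = 0.057121
Numerator = -0.59 − 0.0571 = -0.6471; denominator = 1 − 0.0571 = 0.9429
φ_{22} = -0.6471 / 0.9429 = -0.686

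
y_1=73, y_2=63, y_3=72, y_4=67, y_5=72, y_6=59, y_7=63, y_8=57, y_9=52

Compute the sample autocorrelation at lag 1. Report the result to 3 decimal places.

Mean ȳ = (73 + 63 + 72 + 67 + 72 + 59 + 63 + 57 + 52)/9 = 64.2222
Numerator Σ_{t=1}^{8}(y_t−ȳ)(y_{t+1}−ȳ) = 85.8395
Denominator Σ(y_t−ȳ)² = 437.5556
r_1 = 85.8395 / 437.5556 = 0.196

0.196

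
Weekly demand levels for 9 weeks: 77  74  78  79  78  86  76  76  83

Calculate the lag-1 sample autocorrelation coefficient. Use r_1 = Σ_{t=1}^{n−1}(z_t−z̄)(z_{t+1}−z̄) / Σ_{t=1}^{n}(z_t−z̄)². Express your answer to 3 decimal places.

-0.168

Mean z̄ = (77 + 74 + 78 + 79 + 78 + 86 + 76 + 76 + 83)/9 = 78.5556
Numerator Σ_{t=1}^{8}(z_t−z̄)(z_{t+1}−z̄) = -18.8642
Denominator Σ(z_t−z̄)² = 112.2222
r_1 = -18.8642 / 112.2222 = -0.168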